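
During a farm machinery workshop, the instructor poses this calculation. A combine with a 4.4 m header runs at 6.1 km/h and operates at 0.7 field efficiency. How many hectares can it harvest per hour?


C = w * v * eta_f / 10
  = 4.4 * 6.1 * 0.7 / 10
  = 18.79 / 10
  = 1.88 ha/h


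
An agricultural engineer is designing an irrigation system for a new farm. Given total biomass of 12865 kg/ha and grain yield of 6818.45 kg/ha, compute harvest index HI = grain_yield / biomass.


HI = grain_yield / biomass
   = 6818.45 / 12865
   = 0.53


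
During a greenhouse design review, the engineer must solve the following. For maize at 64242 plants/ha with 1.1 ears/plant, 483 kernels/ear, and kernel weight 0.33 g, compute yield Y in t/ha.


Y = density * ears * kernels * kw
  = 64242 * 1.1 * 483 * 0.33 g/ha
  = 11263485.62 g/ha
  = 11263.49 kg/ha = 11.26 t/ha


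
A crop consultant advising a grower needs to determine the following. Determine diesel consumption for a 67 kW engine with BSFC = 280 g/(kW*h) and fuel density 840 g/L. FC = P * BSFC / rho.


FC = P * BSFC / rho_fuel
   = 67 * 280 / 840
   = 18760 / 840
   = 22.33 L/h


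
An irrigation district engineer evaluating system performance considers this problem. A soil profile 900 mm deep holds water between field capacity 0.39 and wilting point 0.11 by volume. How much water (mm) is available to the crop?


AW = (FC - WP) * D
   = (0.39 - 0.11) * 900
   = 0.28 * 900
   = 252 mm


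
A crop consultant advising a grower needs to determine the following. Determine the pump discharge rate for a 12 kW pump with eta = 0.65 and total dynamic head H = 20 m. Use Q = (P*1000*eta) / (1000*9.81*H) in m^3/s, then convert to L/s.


Q = (P * 1000 * eta) / (rho * g * H)
  = (12 * 1000 * 0.65) / (1000 * 9.81 * 20)
  = 7800 / 196200
  = 0.03976 m^3/s = 39.76 L/s


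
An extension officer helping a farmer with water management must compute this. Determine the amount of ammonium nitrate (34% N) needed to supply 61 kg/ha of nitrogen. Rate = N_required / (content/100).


Rate = N_required / (N_content / 100)
     = 61 / (34 / 100)
     = 61 / 0.34
     = 179.41 kg/ha


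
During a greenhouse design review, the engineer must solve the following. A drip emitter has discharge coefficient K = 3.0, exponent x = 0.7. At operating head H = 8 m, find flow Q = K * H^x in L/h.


Q = K * H^x
  = 3.0 * 8^0.7
  = 3.0 * 4.2871
  = 12.86 L/h


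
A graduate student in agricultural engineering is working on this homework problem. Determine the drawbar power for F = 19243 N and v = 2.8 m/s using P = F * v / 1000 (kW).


P = F * v / 1000
  = 19243 * 2.8 / 1000
  = 53880.40 / 1000
  = 53.88 kW


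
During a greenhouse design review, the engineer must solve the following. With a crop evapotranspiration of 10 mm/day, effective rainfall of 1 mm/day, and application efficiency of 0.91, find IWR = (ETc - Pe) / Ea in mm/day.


IWR = (ETc - Pe) / Ea
    = (10 - 1) / 0.91
    = 9 / 0.91
    = 9.89 mm/day


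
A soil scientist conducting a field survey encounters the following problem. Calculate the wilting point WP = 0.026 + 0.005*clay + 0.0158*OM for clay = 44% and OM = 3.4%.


WP = 0.026 + 0.005*44 + 0.0158*3.4
   = 0.026 + 0.2200 + 0.0537
   = 0.2997


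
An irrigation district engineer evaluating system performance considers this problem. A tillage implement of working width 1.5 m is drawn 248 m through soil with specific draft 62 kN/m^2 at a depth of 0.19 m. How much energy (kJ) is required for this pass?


E = k * d * w * L
  = 62 * 0.19 * 1.5 * 248
  = 4382.16 kJ


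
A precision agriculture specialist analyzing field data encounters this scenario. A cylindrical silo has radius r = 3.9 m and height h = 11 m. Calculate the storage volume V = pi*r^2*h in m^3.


V = pi * r^2 * h
  = pi * 3.9^2 * 11
  = pi * 15.21 * 11
  = 525.62 m^3


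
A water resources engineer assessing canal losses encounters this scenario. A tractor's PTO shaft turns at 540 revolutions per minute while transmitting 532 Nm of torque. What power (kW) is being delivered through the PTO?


P = 2*pi*n*T / 60000
  = 2*pi * 540 * 532 / 60000
  = 1805033.48 / 60000
  = 30.08 kW


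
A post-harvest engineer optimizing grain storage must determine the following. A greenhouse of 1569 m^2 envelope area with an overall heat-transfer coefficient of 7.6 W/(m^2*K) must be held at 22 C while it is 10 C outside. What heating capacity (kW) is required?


dT = 22 - (10) = 12 K
Q = U * A * dT
  = 7.6 * 1569 * 12
  = 143092.80 W = 143.09 kW


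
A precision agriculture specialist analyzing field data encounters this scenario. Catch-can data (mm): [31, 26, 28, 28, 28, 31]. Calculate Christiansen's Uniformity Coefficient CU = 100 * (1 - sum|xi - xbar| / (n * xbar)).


xbar = 172 / 6 = 28.667
sum|xi - xbar| = 9.333
CU = 100 * (1 - 9.333 / (6 * 28.667))
   = 100 * (1 - 0.0543)
   = 94.57%


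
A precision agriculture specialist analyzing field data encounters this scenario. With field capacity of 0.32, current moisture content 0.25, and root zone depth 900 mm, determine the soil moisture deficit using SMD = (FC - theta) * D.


SMD = (FC - theta) * D
    = (0.32 - 0.25) * 900
    = 0.070 * 900
    = 63 mm


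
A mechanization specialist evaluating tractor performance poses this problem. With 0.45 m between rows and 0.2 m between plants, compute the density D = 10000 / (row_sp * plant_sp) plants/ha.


D = 10000 / (row_sp * plant_sp)
  = 10000 / (0.45 * 0.2)
  = 10000 / 0.0900
  = 111111.11 plants/ha


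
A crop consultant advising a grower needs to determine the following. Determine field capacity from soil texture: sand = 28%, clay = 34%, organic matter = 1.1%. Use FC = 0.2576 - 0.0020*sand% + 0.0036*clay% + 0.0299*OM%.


FC = 0.2576 - 0.0020*28 + 0.0036*34 + 0.0299*1.1
   = 0.2576 - 0.0560 + 0.1224 + 0.0329
   = 0.3569


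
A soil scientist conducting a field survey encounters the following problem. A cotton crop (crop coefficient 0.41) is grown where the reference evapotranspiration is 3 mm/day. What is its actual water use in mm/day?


ETc = Kc * ET0
    = 0.41 * 3
    = 1.23 mm/day


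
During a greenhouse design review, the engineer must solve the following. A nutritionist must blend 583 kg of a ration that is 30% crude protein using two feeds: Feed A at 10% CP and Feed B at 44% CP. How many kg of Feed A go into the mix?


parts_A = CP_b - target = 44 - 30 = 14
parts_B = target - CP_a = 30 - 10 = 20
total_parts = 14 + 20 = 34
Feed A = 583 * 14 / 34 = 240.06 kg
Feed B = 583 * 20 / 34 = 342.94 kg

240.06 kg


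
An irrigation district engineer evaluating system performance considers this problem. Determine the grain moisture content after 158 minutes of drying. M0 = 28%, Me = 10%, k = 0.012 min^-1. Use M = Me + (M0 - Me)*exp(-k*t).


M = Me + (M0 - Me) * e^(-k*t)
  = 10 + (28 - 10) * e^(-0.012*158)
  = 10 + 18 * e^(-1.896)
  = 10 + 18 * 0.15017
  = 10 + 2.7030
  = 12.70%


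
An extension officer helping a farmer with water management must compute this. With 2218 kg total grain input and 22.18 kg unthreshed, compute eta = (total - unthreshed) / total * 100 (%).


eta = (total - unthreshed) / total * 100
    = (2218 - 22.18) / 2218 * 100
    = 2195.82 / 2218 * 100
    = 99%


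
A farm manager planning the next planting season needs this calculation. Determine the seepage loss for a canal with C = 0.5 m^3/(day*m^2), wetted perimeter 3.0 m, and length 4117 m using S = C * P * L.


S = C * P * L
  = 0.5 * 3.0 * 4117
  = 6175.50 m^3/day


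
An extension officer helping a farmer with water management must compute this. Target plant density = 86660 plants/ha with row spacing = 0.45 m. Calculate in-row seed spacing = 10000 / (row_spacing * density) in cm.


spacing = 10000 / (row_sp * density)
        = 10000 / (0.45 * 86660)
        = 10000 / 38997
        = 0.25643 m = 25.64 cm


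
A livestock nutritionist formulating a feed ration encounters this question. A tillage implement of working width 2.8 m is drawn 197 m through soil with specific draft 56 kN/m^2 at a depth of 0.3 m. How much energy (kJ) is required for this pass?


E = k * d * w * L
  = 56 * 0.3 * 2.8 * 197
  = 9266.88 kJ


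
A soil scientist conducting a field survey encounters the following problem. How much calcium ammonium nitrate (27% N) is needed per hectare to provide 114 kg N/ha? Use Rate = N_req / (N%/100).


Rate = N_required / (N_content / 100)
     = 114 / (27 / 100)
     = 114 / 0.27
     = 422.22 kg/ha


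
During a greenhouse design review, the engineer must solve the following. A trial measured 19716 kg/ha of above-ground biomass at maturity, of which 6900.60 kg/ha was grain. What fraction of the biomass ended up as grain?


HI = grain_yield / biomass
   = 6900.60 / 19716
   = 0.35


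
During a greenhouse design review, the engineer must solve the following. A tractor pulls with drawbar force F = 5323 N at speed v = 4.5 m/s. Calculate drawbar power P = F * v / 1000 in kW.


P = F * v / 1000
  = 5323 * 4.5 / 1000
  = 23953.50 / 1000
  = 23.95 kW


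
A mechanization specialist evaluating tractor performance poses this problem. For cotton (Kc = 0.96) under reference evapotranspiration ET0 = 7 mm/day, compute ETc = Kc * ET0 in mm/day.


ETc = Kc * ET0
    = 0.96 * 7
    = 6.72 mm/day


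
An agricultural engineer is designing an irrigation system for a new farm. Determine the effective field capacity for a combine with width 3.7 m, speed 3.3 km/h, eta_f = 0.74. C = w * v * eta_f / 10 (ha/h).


C = w * v * eta_f / 10
  = 3.7 * 3.3 * 0.74 / 10
  = 9.04 / 10
  = 0.90 ha/h


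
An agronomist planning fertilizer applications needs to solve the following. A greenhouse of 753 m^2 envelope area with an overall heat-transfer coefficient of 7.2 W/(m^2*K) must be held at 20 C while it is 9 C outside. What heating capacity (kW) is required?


dT = 20 - (9) = 11 K
Q = U * A * dT
  = 7.2 * 753 * 11
  = 59637.60 W = 59.64 kW


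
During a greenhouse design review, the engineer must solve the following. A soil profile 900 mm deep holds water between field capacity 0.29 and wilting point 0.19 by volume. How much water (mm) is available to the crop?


AW = (FC - WP) * D
   = (0.29 - 0.19) * 900
   = 0.10 * 900
   = 90 mm


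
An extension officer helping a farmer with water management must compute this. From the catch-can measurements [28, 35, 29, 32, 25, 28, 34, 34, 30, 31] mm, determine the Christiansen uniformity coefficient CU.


xbar = 306 / 10 = 30.600
sum|xi - xbar| = 26
CU = 100 * (1 - 26 / (10 * 30.600))
   = 100 * (1 - 0.0850)
   = 91.50%


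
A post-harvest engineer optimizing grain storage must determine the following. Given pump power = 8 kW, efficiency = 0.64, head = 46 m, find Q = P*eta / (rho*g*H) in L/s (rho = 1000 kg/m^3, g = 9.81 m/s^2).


Q = (P * 1000 * eta) / (rho * g * H)
  = (8 * 1000 * 0.64) / (1000 * 9.81 * 46)
  = 5120 / 451260
  = 0.01135 m^3/s = 11.35 L/s


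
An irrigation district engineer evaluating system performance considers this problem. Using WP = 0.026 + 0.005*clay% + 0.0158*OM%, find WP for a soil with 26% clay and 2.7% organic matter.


WP = 0.026 + 0.005*26 + 0.0158*2.7
   = 0.026 + 0.1300 + 0.0427
   = 0.1987


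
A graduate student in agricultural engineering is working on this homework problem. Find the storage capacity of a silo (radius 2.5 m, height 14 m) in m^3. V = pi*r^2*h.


V = pi * r^2 * h
  = pi * 2.5^2 * 14
  = pi * 6.25 * 14
  = 274.89 m^3


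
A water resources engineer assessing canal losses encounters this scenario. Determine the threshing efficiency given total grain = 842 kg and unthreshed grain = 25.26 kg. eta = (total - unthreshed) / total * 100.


eta = (total - unthreshed) / total * 100
    = (842 - 25.26) / 842 * 100
    = 816.74 / 842 * 100
    = 97%


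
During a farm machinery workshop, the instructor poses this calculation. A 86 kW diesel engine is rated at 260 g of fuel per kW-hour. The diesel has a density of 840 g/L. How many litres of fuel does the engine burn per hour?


FC = P * BSFC / rho_fuel
   = 86 * 260 / 840
   = 22360 / 840
   = 26.62 L/h


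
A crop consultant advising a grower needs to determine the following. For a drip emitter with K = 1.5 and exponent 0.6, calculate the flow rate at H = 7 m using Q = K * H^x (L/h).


Q = K * H^x
  = 1.5 * 7^0.6
  = 1.5 * 3.2141
  = 4.82 L/h


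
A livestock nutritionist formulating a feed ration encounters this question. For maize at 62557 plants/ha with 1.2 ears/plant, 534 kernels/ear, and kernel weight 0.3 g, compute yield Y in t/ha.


Y = density * ears * kernels * kw
  = 62557 * 1.2 * 534 * 0.3 g/ha
  = 12025957.68 g/ha
  = 12025.96 kg/ha = 12.03 t/ha


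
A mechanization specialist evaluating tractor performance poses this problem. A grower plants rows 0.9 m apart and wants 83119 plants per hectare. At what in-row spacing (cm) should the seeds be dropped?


spacing = 10000 / (row_sp * density)
        = 10000 / (0.9 * 83119)
        = 10000 / 74807.10
        = 0.13368 m = 13.37 cm


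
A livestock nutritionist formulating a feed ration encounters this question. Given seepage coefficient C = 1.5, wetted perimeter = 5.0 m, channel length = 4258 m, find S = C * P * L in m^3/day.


S = C * P * L
  = 1.5 * 5.0 * 4258
  = 31935 m^3/day


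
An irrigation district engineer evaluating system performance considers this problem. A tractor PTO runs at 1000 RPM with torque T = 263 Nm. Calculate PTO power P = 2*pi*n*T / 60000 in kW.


P = 2*pi*n*T / 60000
  = 2*pi * 1000 * 263 / 60000
  = 1652477.74 / 60000
  = 27.54 kW


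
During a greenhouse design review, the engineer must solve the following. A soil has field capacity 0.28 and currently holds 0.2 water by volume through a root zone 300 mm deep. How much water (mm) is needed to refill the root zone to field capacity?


SMD = (FC - theta) * D
    = (0.28 - 0.2) * 300
    = 0.080 * 300
    = 24 mm


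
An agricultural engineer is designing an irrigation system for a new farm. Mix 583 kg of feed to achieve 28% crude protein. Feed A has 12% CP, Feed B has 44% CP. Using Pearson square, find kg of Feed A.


parts_A = CP_b - target = 44 - 28 = 16
parts_B = target - CP_a = 28 - 12 = 16
total_parts = 16 + 16 = 32
Feed A = 583 * 16 / 32 = 291.50 kg
Feed B = 583 * 16 / 32 = 291.50 kg


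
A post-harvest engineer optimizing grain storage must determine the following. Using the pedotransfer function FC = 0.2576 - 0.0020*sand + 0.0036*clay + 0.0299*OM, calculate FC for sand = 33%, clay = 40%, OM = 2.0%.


FC = 0.2576 - 0.0020*33 + 0.0036*40 + 0.0299*2.0
   = 0.2576 - 0.0660 + 0.1440 + 0.0598
   = 0.3954


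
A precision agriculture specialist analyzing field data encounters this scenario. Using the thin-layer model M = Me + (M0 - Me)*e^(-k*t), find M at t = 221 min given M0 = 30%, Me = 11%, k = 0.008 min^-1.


M = Me + (M0 - Me) * e^(-k*t)
  = 11 + (30 - 11) * e^(-0.008*221)
  = 11 + 19 * e^(-1.768)
  = 11 + 19 * 0.17067
  = 11 + 3.2428
  = 14.24%


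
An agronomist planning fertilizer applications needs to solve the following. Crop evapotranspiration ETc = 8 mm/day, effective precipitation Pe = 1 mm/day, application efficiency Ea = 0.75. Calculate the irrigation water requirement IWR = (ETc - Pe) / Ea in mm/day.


IWR = (ETc - Pe) / Ea
    = (8 - 1) / 0.75
    = 7 / 0.75
    = 9.33 mm/day


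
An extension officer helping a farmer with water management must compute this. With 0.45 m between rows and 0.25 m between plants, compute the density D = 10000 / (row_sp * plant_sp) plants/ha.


D = 10000 / (row_sp * plant_sp)
  = 10000 / (0.45 * 0.25)
  = 10000 / 0.1125
  = 88888.89 plants/ha


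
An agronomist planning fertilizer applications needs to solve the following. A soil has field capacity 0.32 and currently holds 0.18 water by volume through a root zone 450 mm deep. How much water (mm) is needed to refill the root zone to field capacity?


SMD = (FC - theta) * D
    = (0.32 - 0.18) * 450
    = 0.140 * 450
    = 63 mm


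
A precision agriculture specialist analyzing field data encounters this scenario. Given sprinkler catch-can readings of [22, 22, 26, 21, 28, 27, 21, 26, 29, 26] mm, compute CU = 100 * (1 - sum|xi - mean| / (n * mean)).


xbar = 248 / 10 = 24.800
sum|xi - xbar| = 26.400
CU = 100 * (1 - 26.400 / (10 * 24.800))
   = 100 * (1 - 0.1065)
   = 89.35%


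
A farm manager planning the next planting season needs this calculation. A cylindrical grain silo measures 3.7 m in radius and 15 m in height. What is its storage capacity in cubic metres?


V = pi * r^2 * h
  = pi * 3.7^2 * 15
  = pi * 13.69 * 15
  = 645.13 m^3


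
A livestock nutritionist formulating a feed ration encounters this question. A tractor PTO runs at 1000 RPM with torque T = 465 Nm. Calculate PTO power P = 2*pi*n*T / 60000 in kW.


P = 2*pi*n*T / 60000
  = 2*pi * 1000 * 465 / 60000
  = 2921681.17 / 60000
  = 48.69 kW


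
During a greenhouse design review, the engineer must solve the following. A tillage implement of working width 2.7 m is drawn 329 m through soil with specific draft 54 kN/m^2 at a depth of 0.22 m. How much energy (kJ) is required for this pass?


E = k * d * w * L
  = 54 * 0.22 * 2.7 * 329
  = 10553.00 kJ


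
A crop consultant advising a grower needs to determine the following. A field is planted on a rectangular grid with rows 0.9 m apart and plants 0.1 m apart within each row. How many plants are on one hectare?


D = 10000 / (row_sp * plant_sp)
  = 10000 / (0.9 * 0.1)
  = 10000 / 0.0900
  = 111111.11 plants/ha


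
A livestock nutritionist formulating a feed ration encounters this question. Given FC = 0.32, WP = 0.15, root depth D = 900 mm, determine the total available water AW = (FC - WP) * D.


AW = (FC - WP) * D
   = (0.32 - 0.15) * 900
   = 0.17 * 900
   = 153 mm


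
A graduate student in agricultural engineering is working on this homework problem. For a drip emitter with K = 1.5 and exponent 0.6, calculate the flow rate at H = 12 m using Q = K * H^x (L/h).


Q = K * H^x
  = 1.5 * 12^0.6
  = 1.5 * 4.4413
  = 6.66 L/h


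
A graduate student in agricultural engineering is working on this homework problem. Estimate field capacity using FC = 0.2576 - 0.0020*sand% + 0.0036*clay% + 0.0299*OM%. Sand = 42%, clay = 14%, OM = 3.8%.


FC = 0.2576 - 0.0020*42 + 0.0036*14 + 0.0299*3.8
   = 0.2576 - 0.0840 + 0.0504 + 0.1136
   = 0.3376


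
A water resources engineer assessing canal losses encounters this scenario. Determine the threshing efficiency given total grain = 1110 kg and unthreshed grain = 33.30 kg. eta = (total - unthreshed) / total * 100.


eta = (total - unthreshed) / total * 100
    = (1110 - 33.30) / 1110 * 100
    = 1076.70 / 1110 * 100
    = 97%


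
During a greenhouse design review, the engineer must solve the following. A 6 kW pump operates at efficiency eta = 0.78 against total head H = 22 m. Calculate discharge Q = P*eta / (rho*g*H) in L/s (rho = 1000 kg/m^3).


Q = (P * 1000 * eta) / (rho * g * H)
  = (6 * 1000 * 0.78) / (1000 * 9.81 * 22)
  = 4680 / 215820
  = 0.02168 m^3/s = 21.68 L/s


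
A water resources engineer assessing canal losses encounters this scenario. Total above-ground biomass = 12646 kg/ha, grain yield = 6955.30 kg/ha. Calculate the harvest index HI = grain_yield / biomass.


HI = grain_yield / biomass
   = 6955.30 / 12646
   = 0.55


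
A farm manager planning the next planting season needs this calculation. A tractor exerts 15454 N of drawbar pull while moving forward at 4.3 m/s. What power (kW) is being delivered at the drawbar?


P = F * v / 1000
  = 15454 * 4.3 / 1000
  = 66452.20 / 1000
  = 66.45 kW


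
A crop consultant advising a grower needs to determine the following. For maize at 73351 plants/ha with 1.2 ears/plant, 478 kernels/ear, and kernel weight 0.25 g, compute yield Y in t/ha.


Y = density * ears * kernels * kw
  = 73351 * 1.2 * 478 * 0.25 g/ha
  = 10518533.40 g/ha
  = 10518.53 kg/ha = 10.52 t/ha


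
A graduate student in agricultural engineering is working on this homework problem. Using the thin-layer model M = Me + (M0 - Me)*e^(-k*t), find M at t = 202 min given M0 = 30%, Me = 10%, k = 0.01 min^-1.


M = Me + (M0 - Me) * e^(-k*t)
  = 10 + (30 - 10) * e^(-0.01*202)
  = 10 + 20 * e^(-2.020)
  = 10 + 20 * 0.13266
  = 10 + 2.6531
  = 12.65%


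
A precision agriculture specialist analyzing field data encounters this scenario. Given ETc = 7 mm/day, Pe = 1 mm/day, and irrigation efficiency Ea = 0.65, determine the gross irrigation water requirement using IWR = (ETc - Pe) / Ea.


IWR = (ETc - Pe) / Ea
    = (7 - 1) / 0.65
    = 6 / 0.65
    = 9.23 mm/day


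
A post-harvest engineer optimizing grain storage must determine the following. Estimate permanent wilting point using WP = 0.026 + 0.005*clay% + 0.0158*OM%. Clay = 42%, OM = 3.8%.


WP = 0.026 + 0.005*42 + 0.0158*3.8
   = 0.026 + 0.2100 + 0.0600
   = 0.2960


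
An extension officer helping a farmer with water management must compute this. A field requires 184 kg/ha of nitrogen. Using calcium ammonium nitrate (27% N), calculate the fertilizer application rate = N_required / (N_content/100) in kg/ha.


Rate = N_required / (N_content / 100)
     = 184 / (27 / 100)
     = 184 / 0.27
     = 681.48 kg/ha


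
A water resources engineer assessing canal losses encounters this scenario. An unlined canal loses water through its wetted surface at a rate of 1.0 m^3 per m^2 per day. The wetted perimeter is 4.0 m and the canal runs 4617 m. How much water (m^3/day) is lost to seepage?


S = C * P * L
  = 1.0 * 4.0 * 4617
  = 18468 m^3/day


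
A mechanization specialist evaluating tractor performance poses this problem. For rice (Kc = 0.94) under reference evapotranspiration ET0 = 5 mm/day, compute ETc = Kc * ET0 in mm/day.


ETc = Kc * ET0
    = 0.94 * 5
    = 4.70 mm/day


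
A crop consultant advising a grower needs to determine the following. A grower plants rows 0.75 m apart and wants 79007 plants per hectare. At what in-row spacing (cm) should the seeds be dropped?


spacing = 10000 / (row_sp * density)
        = 10000 / (0.75 * 79007)
        = 10000 / 59255.25
        = 0.16876 m = 16.88 cm


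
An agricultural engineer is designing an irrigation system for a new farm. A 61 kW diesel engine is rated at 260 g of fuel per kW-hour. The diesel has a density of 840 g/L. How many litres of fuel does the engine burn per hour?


FC = P * BSFC / rho_fuel
   = 61 * 260 / 840
   = 15860 / 840
   = 18.88 L/h


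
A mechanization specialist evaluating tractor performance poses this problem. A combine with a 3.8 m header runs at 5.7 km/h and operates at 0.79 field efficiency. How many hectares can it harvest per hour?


C = w * v * eta_f / 10
  = 3.8 * 5.7 * 0.79 / 10
  = 17.11 / 10
  = 1.71 ha/h


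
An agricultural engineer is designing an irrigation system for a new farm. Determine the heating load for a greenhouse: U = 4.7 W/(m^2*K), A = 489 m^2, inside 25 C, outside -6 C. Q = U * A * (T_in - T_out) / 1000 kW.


dT = 25 - (-6) = 31 K
Q = U * A * dT
  = 4.7 * 489 * 31
  = 71247.30 W = 71.25 kW


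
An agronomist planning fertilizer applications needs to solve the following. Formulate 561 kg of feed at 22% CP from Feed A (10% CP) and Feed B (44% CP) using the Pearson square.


parts_A = CP_b - target = 44 - 22 = 22
parts_B = target - CP_a = 22 - 10 = 12
total_parts = 22 + 12 = 34
Feed A = 561 * 22 / 34 = 363 kg
Feed B = 561 * 12 / 34 = 198 kg

363 kg


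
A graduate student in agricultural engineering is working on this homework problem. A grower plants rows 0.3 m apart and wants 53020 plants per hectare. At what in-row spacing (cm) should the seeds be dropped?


spacing = 10000 / (row_sp * density)
        = 10000 / (0.3 * 53020)
        = 10000 / 15906
        = 0.62869 m = 62.87 cm


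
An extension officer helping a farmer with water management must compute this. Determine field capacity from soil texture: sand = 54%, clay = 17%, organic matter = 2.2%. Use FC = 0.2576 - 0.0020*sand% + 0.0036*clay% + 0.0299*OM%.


FC = 0.2576 - 0.0020*54 + 0.0036*17 + 0.0299*2.2
   = 0.2576 - 0.1080 + 0.0612 + 0.0658
   = 0.2766


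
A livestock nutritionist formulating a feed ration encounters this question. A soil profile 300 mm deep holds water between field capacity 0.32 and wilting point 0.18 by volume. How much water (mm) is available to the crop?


AW = (FC - WP) * D
   = (0.32 - 0.18) * 300
   = 0.14 * 300
   = 42 mm


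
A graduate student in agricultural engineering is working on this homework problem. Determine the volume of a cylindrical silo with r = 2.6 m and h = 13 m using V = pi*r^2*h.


V = pi * r^2 * h
  = pi * 2.6^2 * 13
  = pi * 6.76 * 13
  = 276.08 m^3


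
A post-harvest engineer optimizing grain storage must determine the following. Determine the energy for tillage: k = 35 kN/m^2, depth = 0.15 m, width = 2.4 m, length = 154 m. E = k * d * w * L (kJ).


E = k * d * w * L
  = 35 * 0.15 * 2.4 * 154
  = 1940.40 kJ


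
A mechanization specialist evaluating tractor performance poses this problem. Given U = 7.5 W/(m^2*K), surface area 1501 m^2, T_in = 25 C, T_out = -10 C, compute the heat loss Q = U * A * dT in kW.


dT = 25 - (-10) = 35 K
Q = U * A * dT
  = 7.5 * 1501 * 35
  = 394012.50 W = 394.01 kW


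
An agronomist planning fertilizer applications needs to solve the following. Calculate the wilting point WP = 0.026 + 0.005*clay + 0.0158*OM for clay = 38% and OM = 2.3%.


WP = 0.026 + 0.005*38 + 0.0158*2.3
   = 0.026 + 0.1900 + 0.0363
   = 0.2523


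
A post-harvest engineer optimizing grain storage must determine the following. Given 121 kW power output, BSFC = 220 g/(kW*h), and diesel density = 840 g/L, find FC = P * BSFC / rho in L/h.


FC = P * BSFC / rho_fuel
   = 121 * 220 / 840
   = 26620 / 840
   = 31.69 L/h


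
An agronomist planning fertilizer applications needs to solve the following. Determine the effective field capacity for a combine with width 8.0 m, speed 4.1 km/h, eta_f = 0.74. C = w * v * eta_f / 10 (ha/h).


C = w * v * eta_f / 10
  = 8.0 * 4.1 * 0.74 / 10
  = 24.27 / 10
  = 2.43 ha/h


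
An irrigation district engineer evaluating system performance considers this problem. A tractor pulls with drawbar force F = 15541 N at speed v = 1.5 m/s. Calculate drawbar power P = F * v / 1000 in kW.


P = F * v / 1000
  = 15541 * 1.5 / 1000
  = 23311.50 / 1000
  = 23.31 kW


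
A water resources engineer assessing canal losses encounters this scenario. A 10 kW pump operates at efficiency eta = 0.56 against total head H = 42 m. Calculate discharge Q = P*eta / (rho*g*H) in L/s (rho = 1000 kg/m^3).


Q = (P * 1000 * eta) / (rho * g * H)
  = (10 * 1000 * 0.56) / (1000 * 9.81 * 42)
  = 5600 / 412020
  = 0.01359 m^3/s = 13.59 L/s


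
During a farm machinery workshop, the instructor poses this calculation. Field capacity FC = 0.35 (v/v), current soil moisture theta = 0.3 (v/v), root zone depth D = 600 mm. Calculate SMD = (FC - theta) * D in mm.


SMD = (FC - theta) * D
    = (0.35 - 0.3) * 600
    = 0.050 * 600
    = 30 mm


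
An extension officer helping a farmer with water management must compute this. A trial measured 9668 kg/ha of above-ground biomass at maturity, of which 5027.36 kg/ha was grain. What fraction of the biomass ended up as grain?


HI = grain_yield / biomass
   = 5027.36 / 9668
   = 0.52


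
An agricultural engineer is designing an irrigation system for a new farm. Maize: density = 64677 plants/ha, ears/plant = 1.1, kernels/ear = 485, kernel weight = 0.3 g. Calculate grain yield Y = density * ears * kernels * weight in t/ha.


Y = density * ears * kernels * kw
  = 64677 * 1.1 * 485 * 0.3 g/ha
  = 10351553.85 g/ha
  = 10351.55 kg/ha = 10.35 t/ha


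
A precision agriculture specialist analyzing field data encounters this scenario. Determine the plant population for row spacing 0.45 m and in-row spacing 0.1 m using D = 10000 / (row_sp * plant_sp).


D = 10000 / (row_sp * plant_sp)
  = 10000 / (0.45 * 0.1)
  = 10000 / 0.0450
  = 222222.22 plants/ha


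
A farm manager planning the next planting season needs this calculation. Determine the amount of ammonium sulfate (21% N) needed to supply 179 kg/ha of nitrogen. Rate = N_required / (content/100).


Rate = N_required / (N_content / 100)
     = 179 / (21 / 100)
     = 179 / 0.21
     = 852.38 kg/ha


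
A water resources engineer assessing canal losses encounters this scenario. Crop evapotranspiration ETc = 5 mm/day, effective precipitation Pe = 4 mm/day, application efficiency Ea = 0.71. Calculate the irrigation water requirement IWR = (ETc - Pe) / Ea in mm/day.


IWR = (ETc - Pe) / Ea
    = (5 - 4) / 0.71
    = 1 / 0.71
    = 1.41 mm/day


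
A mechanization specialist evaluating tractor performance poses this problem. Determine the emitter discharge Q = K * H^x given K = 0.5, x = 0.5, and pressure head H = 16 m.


Q = K * H^x
  = 0.5 * 16^0.5
  = 0.5 * 4
  = 2 L/h


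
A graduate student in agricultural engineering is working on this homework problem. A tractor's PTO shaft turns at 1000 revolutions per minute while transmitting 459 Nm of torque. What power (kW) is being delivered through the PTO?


P = 2*pi*n*T / 60000
  = 2*pi * 1000 * 459 / 60000
  = 2883982.06 / 60000
  = 48.07 kW


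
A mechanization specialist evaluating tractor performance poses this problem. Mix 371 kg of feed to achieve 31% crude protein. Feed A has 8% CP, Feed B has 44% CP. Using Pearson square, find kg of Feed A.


parts_A = CP_b - target = 44 - 31 = 13
parts_B = target - CP_a = 31 - 8 = 23
total_parts = 13 + 23 = 36
Feed A = 371 * 13 / 36 = 133.97 kg
Feed B = 371 * 23 / 36 = 237.03 kg

133.97 kg


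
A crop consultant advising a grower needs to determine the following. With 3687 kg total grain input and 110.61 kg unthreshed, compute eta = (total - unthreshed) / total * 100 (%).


eta = (total - unthreshed) / total * 100
    = (3687 - 110.61) / 3687 * 100
    = 3576.39 / 3687 * 100
    = 97%


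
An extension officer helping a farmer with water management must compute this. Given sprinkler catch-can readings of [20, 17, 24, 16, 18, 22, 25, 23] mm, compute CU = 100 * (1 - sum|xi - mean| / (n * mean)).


xbar = 165 / 8 = 20.625
sum|xi - xbar| = 23
CU = 100 * (1 - 23 / (8 * 20.625))
   = 100 * (1 - 0.1394)
   = 86.06%


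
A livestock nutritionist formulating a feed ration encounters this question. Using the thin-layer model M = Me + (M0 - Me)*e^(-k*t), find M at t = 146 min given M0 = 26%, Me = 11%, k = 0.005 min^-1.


M = Me + (M0 - Me) * e^(-k*t)
  = 11 + (26 - 11) * e^(-0.005*146)
  = 11 + 15 * e^(-0.730)
  = 11 + 15 * 0.48191
  = 11 + 7.2286
  = 18.23%


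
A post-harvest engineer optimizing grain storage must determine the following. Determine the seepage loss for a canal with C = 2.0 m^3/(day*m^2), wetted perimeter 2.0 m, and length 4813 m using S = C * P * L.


S = C * P * L
  = 2.0 * 2.0 * 4813
  = 19252 m^3/day


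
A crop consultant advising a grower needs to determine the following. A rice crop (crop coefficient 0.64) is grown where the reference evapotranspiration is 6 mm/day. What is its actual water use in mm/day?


ETc = Kc * ET0
    = 0.64 * 6
    = 3.84 mm/day


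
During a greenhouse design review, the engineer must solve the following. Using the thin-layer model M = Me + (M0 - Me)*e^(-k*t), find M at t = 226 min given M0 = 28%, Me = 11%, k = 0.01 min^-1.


M = Me + (M0 - Me) * e^(-k*t)
  = 11 + (28 - 11) * e^(-0.01*226)
  = 11 + 17 * e^(-2.260)
  = 11 + 17 * 0.10435
  = 11 + 1.7740
  = 12.77%


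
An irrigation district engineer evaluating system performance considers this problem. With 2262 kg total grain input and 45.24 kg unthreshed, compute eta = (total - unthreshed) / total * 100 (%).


eta = (total - unthreshed) / total * 100
    = (2262 - 45.24) / 2262 * 100
    = 2216.76 / 2262 * 100
    = 98%


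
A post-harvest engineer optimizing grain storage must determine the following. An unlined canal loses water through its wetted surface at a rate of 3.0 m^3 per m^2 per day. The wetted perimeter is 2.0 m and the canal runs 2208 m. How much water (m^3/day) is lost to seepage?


S = C * P * L
  = 3.0 * 2.0 * 2208
  = 13248 m^3/day


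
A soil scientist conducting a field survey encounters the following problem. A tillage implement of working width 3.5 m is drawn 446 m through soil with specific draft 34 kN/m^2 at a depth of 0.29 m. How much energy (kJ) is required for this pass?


E = k * d * w * L
  = 34 * 0.29 * 3.5 * 446
  = 15391.46 kJ


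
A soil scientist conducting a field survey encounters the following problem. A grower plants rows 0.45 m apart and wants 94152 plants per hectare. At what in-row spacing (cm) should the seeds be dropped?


spacing = 10000 / (row_sp * density)
        = 10000 / (0.45 * 94152)
        = 10000 / 42368.40
        = 0.23602 m = 23.60 cm


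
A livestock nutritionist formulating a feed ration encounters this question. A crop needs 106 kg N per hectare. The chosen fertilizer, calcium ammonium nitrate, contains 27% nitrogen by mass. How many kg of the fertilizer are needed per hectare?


Rate = N_required / (N_content / 100)
     = 106 / (27 / 100)
     = 106 / 0.27
     = 392.59 kg/ha


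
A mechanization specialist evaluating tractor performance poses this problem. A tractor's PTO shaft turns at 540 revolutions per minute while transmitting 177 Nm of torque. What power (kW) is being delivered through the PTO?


P = 2*pi*n*T / 60000
  = 2*pi * 540 * 177 / 60000
  = 600546.85 / 60000
  = 10.01 kW


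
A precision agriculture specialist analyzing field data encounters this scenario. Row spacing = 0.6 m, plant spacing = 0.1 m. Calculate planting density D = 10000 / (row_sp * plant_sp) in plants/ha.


D = 10000 / (row_sp * plant_sp)
  = 10000 / (0.6 * 0.1)
  = 10000 / 0.0600
  = 166666.67 plants/ha


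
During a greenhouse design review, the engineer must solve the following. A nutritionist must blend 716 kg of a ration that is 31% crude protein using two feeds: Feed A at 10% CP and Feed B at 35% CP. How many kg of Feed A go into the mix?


parts_A = CP_b - target = 35 - 31 = 4
parts_B = target - CP_a = 31 - 10 = 21
total_parts = 4 + 21 = 25
Feed A = 716 * 4 / 25 = 114.56 kg
Feed B = 716 * 21 / 25 = 601.44 kg

114.56 kg


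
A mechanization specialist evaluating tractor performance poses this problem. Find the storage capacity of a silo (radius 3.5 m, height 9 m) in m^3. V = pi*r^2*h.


V = pi * r^2 * h
  = pi * 3.5^2 * 9
  = pi * 12.25 * 9
  = 346.36 m^3


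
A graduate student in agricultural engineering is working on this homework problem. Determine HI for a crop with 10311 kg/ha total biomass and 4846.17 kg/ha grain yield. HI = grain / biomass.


HI = grain_yield / biomass
   = 4846.17 / 10311
   = 0.47


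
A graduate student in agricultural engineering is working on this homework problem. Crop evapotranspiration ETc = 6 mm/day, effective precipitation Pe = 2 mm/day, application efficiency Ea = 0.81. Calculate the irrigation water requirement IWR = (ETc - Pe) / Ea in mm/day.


IWR = (ETc - Pe) / Ea
    = (6 - 2) / 0.81
    = 4 / 0.81
    = 4.94 mm/day


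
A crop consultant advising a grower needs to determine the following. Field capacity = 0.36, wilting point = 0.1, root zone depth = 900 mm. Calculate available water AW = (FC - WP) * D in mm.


AW = (FC - WP) * D
   = (0.36 - 0.1) * 900
   = 0.26 * 900
   = 234 mm


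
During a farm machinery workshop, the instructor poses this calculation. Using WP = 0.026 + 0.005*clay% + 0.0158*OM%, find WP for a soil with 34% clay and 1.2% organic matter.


WP = 0.026 + 0.005*34 + 0.0158*1.2
   = 0.026 + 0.1700 + 0.0190
   = 0.2150


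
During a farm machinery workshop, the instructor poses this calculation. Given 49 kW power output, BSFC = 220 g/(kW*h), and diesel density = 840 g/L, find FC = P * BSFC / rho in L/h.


FC = P * BSFC / rho_fuel
   = 49 * 220 / 840
   = 10780 / 840
   = 12.83 L/h


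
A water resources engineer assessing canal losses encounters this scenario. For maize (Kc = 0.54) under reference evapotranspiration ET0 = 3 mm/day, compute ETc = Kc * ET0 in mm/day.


ETc = Kc * ET0
    = 0.54 * 3
    = 1.62 mm/day


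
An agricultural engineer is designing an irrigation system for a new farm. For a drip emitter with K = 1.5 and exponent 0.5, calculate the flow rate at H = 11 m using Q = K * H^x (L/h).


Q = K * H^x
  = 1.5 * 11^0.5
  = 1.5 * 3.3166
  = 4.97 L/h


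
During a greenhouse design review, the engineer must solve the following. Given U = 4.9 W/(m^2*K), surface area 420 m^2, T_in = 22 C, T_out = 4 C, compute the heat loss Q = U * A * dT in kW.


dT = 22 - (4) = 18 K
Q = U * A * dT
  = 4.9 * 420 * 18
  = 37044 W = 37.04 kW


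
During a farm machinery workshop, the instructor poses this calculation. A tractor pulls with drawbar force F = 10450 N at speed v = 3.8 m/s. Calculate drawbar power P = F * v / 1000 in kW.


P = F * v / 1000
  = 10450 * 3.8 / 1000
  = 39710 / 1000
  = 39.71 kW


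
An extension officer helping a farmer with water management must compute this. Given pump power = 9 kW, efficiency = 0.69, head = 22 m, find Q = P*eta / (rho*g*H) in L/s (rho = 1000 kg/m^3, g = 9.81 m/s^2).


Q = (P * 1000 * eta) / (rho * g * H)
  = (9 * 1000 * 0.69) / (1000 * 9.81 * 22)
  = 6210 / 215820
  = 0.02877 m^3/s = 28.77 L/s


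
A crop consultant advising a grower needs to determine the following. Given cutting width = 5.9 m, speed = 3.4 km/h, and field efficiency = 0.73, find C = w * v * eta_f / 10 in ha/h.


C = w * v * eta_f / 10
  = 5.9 * 3.4 * 0.73 / 10
  = 14.64 / 10
  = 1.46 ha/h


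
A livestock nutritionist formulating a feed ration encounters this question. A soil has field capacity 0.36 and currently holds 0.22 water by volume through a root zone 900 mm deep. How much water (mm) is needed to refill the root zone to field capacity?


SMD = (FC - theta) * D
    = (0.36 - 0.22) * 900
    = 0.140 * 900
    = 126 mm


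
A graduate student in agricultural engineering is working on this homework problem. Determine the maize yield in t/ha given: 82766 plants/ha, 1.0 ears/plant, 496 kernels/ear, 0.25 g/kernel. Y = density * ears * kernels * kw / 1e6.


Y = density * ears * kernels * kw
  = 82766 * 1.0 * 496 * 0.25 g/ha
  = 10262984 g/ha
  = 10262.98 kg/ha = 10.26 t/ha


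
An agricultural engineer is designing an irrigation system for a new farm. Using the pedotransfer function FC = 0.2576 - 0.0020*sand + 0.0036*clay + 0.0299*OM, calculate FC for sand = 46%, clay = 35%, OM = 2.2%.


FC = 0.2576 - 0.0020*46 + 0.0036*35 + 0.0299*2.2
   = 0.2576 - 0.0920 + 0.1260 + 0.0658
   = 0.3574


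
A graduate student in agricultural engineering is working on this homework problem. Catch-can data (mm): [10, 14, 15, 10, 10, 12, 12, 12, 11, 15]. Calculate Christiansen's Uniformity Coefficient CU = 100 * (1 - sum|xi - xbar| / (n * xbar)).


xbar = 121 / 10 = 12.100
sum|xi - xbar| = 15.400
CU = 100 * (1 - 15.400 / (10 * 12.100))
   = 100 * (1 - 0.1273)
   = 87.27%


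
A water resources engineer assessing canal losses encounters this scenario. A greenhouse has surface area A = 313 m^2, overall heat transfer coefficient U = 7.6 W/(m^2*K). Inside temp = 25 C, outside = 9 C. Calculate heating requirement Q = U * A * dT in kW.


dT = 25 - (9) = 16 K
Q = U * A * dT
  = 7.6 * 313 * 16
  = 38060.80 W = 38.06 kW


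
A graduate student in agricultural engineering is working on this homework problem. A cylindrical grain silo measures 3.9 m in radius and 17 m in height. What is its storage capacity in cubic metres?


V = pi * r^2 * h
  = pi * 3.9^2 * 17
  = pi * 15.21 * 17
  = 812.32 m^3


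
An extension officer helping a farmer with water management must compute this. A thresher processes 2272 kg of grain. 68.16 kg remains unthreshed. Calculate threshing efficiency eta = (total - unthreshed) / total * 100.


eta = (total - unthreshed) / total * 100
    = (2272 - 68.16) / 2272 * 100
    = 2203.84 / 2272 * 100
    = 97%
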